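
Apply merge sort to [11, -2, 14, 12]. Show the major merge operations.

Divide and conquer:
  Merge [11] + [-2] -> [-2, 11]
  Merge [14] + [12] -> [12, 14]
  Merge [-2, 11] + [12, 14] -> [-2, 11, 12, 14]


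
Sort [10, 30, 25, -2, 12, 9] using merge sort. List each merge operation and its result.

Divide and conquer:
  Merge [30] + [25] -> [25, 30]
  Merge [10] + [25, 30] -> [10, 25, 30]
  Merge [12] + [9] -> [9, 12]
  Merge [-2] + [9, 12] -> [-2, 9, 12]
  Merge [10, 25, 30] + [-2, 9, 12] -> [-2, 9, 10, 12, 25, 30]


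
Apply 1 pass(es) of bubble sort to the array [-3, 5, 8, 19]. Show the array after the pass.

After pass 1: [-3, 5, 8, 19] (0 swaps)
Total swaps: 0


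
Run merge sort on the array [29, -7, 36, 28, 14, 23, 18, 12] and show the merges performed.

Divide and conquer:
  Merge [29] + [-7] -> [-7, 29]
  Merge [36] + [28] -> [28, 36]
  Merge [-7, 29] + [28, 36] -> [-7, 28, 29, 36]
  Merge [14] + [23] -> [14, 23]
  Merge [18] + [12] -> [12, 18]
  Merge [14, 23] + [12, 18] -> [12, 14, 18, 23]
  Merge [-7, 28, 29, 36] + [12, 14, 18, 23] -> [-7, 12, 14, 18, 23, 28, 29, 36]


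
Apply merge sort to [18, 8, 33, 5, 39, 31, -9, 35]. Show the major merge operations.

Divide and conquer:
  Merge [18] + [8] -> [8, 18]
  Merge [33] + [5] -> [5, 33]
  Merge [8, 18] + [5, 33] -> [5, 8, 18, 33]
  Merge [39] + [31] -> [31, 39]
  Merge [-9] + [35] -> [-9, 35]
  Merge [31, 39] + [-9, 35] -> [-9, 31, 35, 39]
  Merge [5, 8, 18, 33] + [-9, 31, 35, 39] -> [-9, 5, 8, 18, 31, 33, 35, 39]


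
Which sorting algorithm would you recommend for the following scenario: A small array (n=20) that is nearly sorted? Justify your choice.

Best choice: Insertion sort
Reason: Insertion sort is O(n) for nearly sorted arrays and has low overhead


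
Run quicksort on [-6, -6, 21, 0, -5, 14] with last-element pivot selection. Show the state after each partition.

Partition 1: pivot=14 at index 4 -> [-6, -6, 0, -5, 14, 21]
Partition 2: pivot=-5 at index 2 -> [-6, -6, -5, 0, 14, 21]
Partition 3: pivot=-6 at index 1 -> [-6, -6, -5, 0, 14, 21]


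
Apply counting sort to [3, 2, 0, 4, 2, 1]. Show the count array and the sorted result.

Count array: [1, 1, 2, 1, 1]
(count[i] = number of elements equal to i)
Cumulative count: [1, 2, 4, 5, 6]
Sorted: [0, 1, 2, 2, 3, 4]


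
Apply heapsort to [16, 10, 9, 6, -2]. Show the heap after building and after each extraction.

Build heap: [16, 10, 9, 6, -2]
Extract 16: [10, 6, 9, -2, 16]
Extract 10: [9, 6, -2, 10, 16]
Extract 9: [6, -2, 9, 10, 16]
Extract 6: [-2, 6, 9, 10, 16]


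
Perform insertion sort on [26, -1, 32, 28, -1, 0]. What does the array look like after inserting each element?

First element 26 is already 'sorted'
Insert -1: shifted 1 elements -> [-1, 26, 32, 28, -1, 0]
Insert 32: shifted 0 elements -> [-1, 26, 32, 28, -1, 0]
Insert 28: shifted 1 elements -> [-1, 26, 28, 32, -1, 0]
Insert -1: shifted 3 elements -> [-1, -1, 26, 28, 32, 0]
Insert 0: shifted 3 elements -> [-1, -1, 0, 26, 28, 32]


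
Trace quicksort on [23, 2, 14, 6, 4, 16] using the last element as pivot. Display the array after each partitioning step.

Partition 1: pivot=16 at index 4 -> [2, 14, 6, 4, 16, 23]
Partition 2: pivot=4 at index 1 -> [2, 4, 6, 14, 16, 23]
Partition 3: pivot=14 at index 3 -> [2, 4, 6, 14, 16, 23]


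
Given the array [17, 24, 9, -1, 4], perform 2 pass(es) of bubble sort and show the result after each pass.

After pass 1: [17, 9, -1, 4, 24] (3 swaps)
After pass 2: [9, -1, 4, 17, 24] (3 swaps)
Total swaps: 6


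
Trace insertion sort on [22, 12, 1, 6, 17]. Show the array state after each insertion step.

First element 22 is already 'sorted'
Insert 12: shifted 1 elements -> [12, 22, 1, 6, 17]
Insert 1: shifted 2 elements -> [1, 12, 22, 6, 17]
Insert 6: shifted 2 elements -> [1, 6, 12, 22, 17]
Insert 17: shifted 1 elements -> [1, 6, 12, 17, 22]


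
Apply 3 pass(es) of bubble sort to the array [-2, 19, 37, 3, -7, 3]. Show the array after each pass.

After pass 1: [-2, 19, 3, -7, 3, 37] (3 swaps)
After pass 2: [-2, 3, -7, 3, 19, 37] (3 swaps)
After pass 3: [-2, -7, 3, 3, 19, 37] (1 swaps)
Total swaps: 7


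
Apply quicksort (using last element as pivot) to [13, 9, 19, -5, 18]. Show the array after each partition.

Partition 1: pivot=18 at index 3 -> [13, 9, -5, 18, 19]
Partition 2: pivot=-5 at index 0 -> [-5, 9, 13, 18, 19]
Partition 3: pivot=13 at index 2 -> [-5, 9, 13, 18, 19]


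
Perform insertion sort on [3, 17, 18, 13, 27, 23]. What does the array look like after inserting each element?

First element 3 is already 'sorted'
Insert 17: shifted 0 elements -> [3, 17, 18, 13, 27, 23]
Insert 18: shifted 0 elements -> [3, 17, 18, 13, 27, 23]
Insert 13: shifted 2 elements -> [3, 13, 17, 18, 27, 23]
Insert 27: shifted 0 elements -> [3, 13, 17, 18, 27, 23]
Insert 23: shifted 1 elements -> [3, 13, 17, 18, 23, 27]


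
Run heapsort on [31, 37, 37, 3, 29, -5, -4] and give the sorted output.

Build heap: [37, 31, 37, 3, 29, -5, -4]
Extract 37: [37, 31, -4, 3, 29, -5, 37]
Extract 37: [31, 29, -4, 3, -5, 37, 37]
Extract 31: [29, 3, -4, -5, 31, 37, 37]
Extract 29: [3, -5, -4, 29, 31, 37, 37]
Extract 3: [-4, -5, 3, 29, 31, 37, 37]
Extract -4: [-5, -4, 3, 29, 31, 37, 37]


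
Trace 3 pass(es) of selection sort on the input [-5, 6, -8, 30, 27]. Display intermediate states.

Pass 1: Select minimum -8 at index 2, swap -> [-8, 6, -5, 30, 27]
Pass 2: Select minimum -5 at index 2, swap -> [-8, -5, 6, 30, 27]
Pass 3: Select minimum 6 at index 2, swap -> [-8, -5, 6, 30, 27]


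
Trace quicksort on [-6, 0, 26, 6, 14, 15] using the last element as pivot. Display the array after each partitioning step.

Partition 1: pivot=15 at index 4 -> [-6, 0, 6, 14, 15, 26]
Partition 2: pivot=14 at index 3 -> [-6, 0, 6, 14, 15, 26]
Partition 3: pivot=6 at index 2 -> [-6, 0, 6, 14, 15, 26]
Partition 4: pivot=0 at index 1 -> [-6, 0, 6, 14, 15, 26]


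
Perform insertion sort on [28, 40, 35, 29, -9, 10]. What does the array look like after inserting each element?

First element 28 is already 'sorted'
Insert 40: shifted 0 elements -> [28, 40, 35, 29, -9, 10]
Insert 35: shifted 1 elements -> [28, 35, 40, 29, -9, 10]
Insert 29: shifted 2 elements -> [28, 29, 35, 40, -9, 10]
Insert -9: shifted 4 elements -> [-9, 28, 29, 35, 40, 10]
Insert 10: shifted 4 elements -> [-9, 10, 28, 29, 35, 40]


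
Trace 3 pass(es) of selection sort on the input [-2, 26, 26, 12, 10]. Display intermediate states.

Pass 1: Select minimum -2 at index 0, swap -> [-2, 26, 26, 12, 10]
Pass 2: Select minimum 10 at index 4, swap -> [-2, 10, 26, 12, 26]
Pass 3: Select minimum 12 at index 3, swap -> [-2, 10, 12, 26, 26]


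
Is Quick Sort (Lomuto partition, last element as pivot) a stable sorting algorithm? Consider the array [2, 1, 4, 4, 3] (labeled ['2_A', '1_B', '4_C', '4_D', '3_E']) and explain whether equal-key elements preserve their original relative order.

Trace Quick Sort on the labeled array (the key is the number; the letter only tracks identity):
  Partition indices 0..4 around pivot 3_E -> [2_A, 1_B, 3_E, 4_D, 4_C]
  Partition indices 0..1 around pivot 1_B -> [1_B, 2_A, 3_E, 4_D, 4_C]
  Partition indices 3..4 around pivot 4_C -> [1_B, 2_A, 3_E, 4_D, 4_C]
Final order: [1_B, 2_A, 3_E, 4_D, 4_C]
Equal keys:
  value 4: originally 4_C, 4_D; after sorting 4_D, 4_C -> order changed
Equal keys were reordered, so Quick Sort is not stable: partition swaps elements across long distances and can reorder equal keys. (One such input is enough; an unstable sort may happen to preserve order on other inputs, but it gives no guarantee.)
Answer: Not stable


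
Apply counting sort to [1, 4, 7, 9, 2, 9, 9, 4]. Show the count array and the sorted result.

Count array: [0, 1, 1, 0, 2, 0, 0, 1, 0, 3]
(count[i] = number of elements equal to i)
Cumulative count: [0, 1, 2, 2, 4, 4, 4, 5, 5, 8]
Sorted: [1, 2, 4, 4, 7, 9, 9, 9]


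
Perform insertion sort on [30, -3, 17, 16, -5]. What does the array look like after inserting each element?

First element 30 is already 'sorted'
Insert -3: shifted 1 elements -> [-3, 30, 17, 16, -5]
Insert 17: shifted 1 elements -> [-3, 17, 30, 16, -5]
Insert 16: shifted 2 elements -> [-3, 16, 17, 30, -5]
Insert -5: shifted 4 elements -> [-5, -3, 16, 17, 30]


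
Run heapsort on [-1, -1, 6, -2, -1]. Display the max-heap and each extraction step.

Build heap: [6, -1, -1, -2, -1]
Extract 6: [-1, -1, -1, -2, 6]
Extract -1: [-1, -2, -1, -1, 6]
Extract -1: [-1, -2, -1, -1, 6]
Extract -1: [-2, -1, -1, -1, 6]


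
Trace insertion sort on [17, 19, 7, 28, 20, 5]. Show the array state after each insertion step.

First element 17 is already 'sorted'
Insert 19: shifted 0 elements -> [17, 19, 7, 28, 20, 5]
Insert 7: shifted 2 elements -> [7, 17, 19, 28, 20, 5]
Insert 28: shifted 0 elements -> [7, 17, 19, 28, 20, 5]
Insert 20: shifted 1 elements -> [7, 17, 19, 20, 28, 5]
Insert 5: shifted 5 elements -> [5, 7, 17, 19, 20, 28]


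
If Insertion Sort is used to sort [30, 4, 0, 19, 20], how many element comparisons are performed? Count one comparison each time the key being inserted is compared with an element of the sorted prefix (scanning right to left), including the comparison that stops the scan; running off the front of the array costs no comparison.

Insert 4: 30 > 4 (shift), reached front = 1 comparison(s) -> [4, 30, 0, 19, 20]
Insert 0: 30 > 0 (shift), 4 > 0 (shift), reached front = 2 comparison(s) -> [0, 4, 30, 19, 20]
Insert 19: 30 > 19 (shift), 4 <= 19 (stop) = 2 comparison(s) -> [0, 4, 19, 30, 20]
Insert 20: 30 > 20 (shift), 19 <= 20 (stop) = 2 comparison(s) -> [0, 4, 19, 20, 30]
Total comparisons: 1 + 2 + 2 + 2 = 7


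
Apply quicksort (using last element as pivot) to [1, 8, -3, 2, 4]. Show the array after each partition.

Partition 1: pivot=4 at index 3 -> [1, -3, 2, 4, 8]
Partition 2: pivot=2 at index 2 -> [1, -3, 2, 4, 8]
Partition 3: pivot=-3 at index 0 -> [-3, 1, 2, 4, 8]


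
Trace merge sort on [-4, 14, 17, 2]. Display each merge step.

Divide and conquer:
  Merge [-4] + [14] -> [-4, 14]
  Merge [17] + [2] -> [2, 17]
  Merge [-4, 14] + [2, 17] -> [-4, 2, 14, 17]


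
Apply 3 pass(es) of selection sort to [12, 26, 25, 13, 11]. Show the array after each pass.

Pass 1: Select minimum 11 at index 4, swap -> [11, 26, 25, 13, 12]
Pass 2: Select minimum 12 at index 4, swap -> [11, 12, 25, 13, 26]
Pass 3: Select minimum 13 at index 3, swap -> [11, 12, 13, 25, 26]


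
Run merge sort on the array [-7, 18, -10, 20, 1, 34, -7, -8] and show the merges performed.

Divide and conquer:
  Merge [-7] + [18] -> [-7, 18]
  Merge [-10] + [20] -> [-10, 20]
  Merge [-7, 18] + [-10, 20] -> [-10, -7, 18, 20]
  Merge [1] + [34] -> [1, 34]
  Merge [-7] + [-8] -> [-8, -7]
  Merge [1, 34] + [-8, -7] -> [-8, -7, 1, 34]
  Merge [-10, -7, 18, 20] + [-8, -7, 1, 34] -> [-10, -8, -7, -7, 1, 18, 20, 34]


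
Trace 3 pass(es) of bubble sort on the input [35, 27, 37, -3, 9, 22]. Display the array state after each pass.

After pass 1: [27, 35, -3, 9, 22, 37] (4 swaps)
After pass 2: [27, -3, 9, 22, 35, 37] (3 swaps)
After pass 3: [-3, 9, 22, 27, 35, 37] (3 swaps)
Total swaps: 10


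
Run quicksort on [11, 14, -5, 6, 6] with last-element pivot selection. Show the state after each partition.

Partition 1: pivot=6 at index 2 -> [-5, 6, 6, 14, 11]
Partition 2: pivot=6 at index 1 -> [-5, 6, 6, 14, 11]
Partition 3: pivot=11 at index 3 -> [-5, 6, 6, 11, 14]


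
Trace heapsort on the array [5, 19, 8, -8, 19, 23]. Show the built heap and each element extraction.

Build heap: [23, 19, 8, -8, 19, 5]
Extract 23: [19, 19, 8, -8, 5, 23]
Extract 19: [19, 5, 8, -8, 19, 23]
Extract 19: [8, 5, -8, 19, 19, 23]
Extract 8: [5, -8, 8, 19, 19, 23]
Extract 5: [-8, 5, 8, 19, 19, 23]


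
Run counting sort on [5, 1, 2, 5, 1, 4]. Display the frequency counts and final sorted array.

Count array: [0, 2, 1, 0, 1, 2]
(count[i] = number of elements equal to i)
Cumulative count: [0, 2, 3, 3, 4, 6]
Sorted: [1, 1, 2, 4, 5, 5]


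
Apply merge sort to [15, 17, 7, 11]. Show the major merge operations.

Divide and conquer:
  Merge [15] + [17] -> [15, 17]
  Merge [7] + [11] -> [7, 11]
  Merge [15, 17] + [7, 11] -> [7, 11, 15, 17]


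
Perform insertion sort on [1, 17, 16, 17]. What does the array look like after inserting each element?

First element 1 is already 'sorted'
Insert 17: shifted 0 elements -> [1, 17, 16, 17]
Insert 16: shifted 1 elements -> [1, 16, 17, 17]
Insert 17: shifted 0 elements -> [1, 16, 17, 17]


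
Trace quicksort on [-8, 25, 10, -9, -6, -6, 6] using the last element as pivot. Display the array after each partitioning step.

Partition 1: pivot=6 at index 4 -> [-8, -9, -6, -6, 6, 25, 10]
Partition 2: pivot=-6 at index 3 -> [-8, -9, -6, -6, 6, 25, 10]
Partition 3: pivot=-6 at index 2 -> [-8, -9, -6, -6, 6, 25, 10]
Partition 4: pivot=-9 at index 0 -> [-9, -8, -6, -6, 6, 25, 10]
Partition 5: pivot=10 at index 5 -> [-9, -8, -6, -6, 6, 10, 25]


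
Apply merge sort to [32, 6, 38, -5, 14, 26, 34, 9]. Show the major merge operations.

Divide and conquer:
  Merge [32] + [6] -> [6, 32]
  Merge [38] + [-5] -> [-5, 38]
  Merge [6, 32] + [-5, 38] -> [-5, 6, 32, 38]
  Merge [14] + [26] -> [14, 26]
  Merge [34] + [9] -> [9, 34]
  Merge [14, 26] + [9, 34] -> [9, 14, 26, 34]
  Merge [-5, 6, 32, 38] + [9, 14, 26, 34] -> [-5, 6, 9, 14, 26, 32, 34, 38]


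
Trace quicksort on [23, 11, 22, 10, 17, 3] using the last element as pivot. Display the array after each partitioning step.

Partition 1: pivot=3 at index 0 -> [3, 11, 22, 10, 17, 23]
Partition 2: pivot=23 at index 5 -> [3, 11, 22, 10, 17, 23]
Partition 3: pivot=17 at index 3 -> [3, 11, 10, 17, 22, 23]
Partition 4: pivot=10 at index 1 -> [3, 10, 11, 17, 22, 23]


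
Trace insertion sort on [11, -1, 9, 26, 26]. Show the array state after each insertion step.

First element 11 is already 'sorted'
Insert -1: shifted 1 elements -> [-1, 11, 9, 26, 26]
Insert 9: shifted 1 elements -> [-1, 9, 11, 26, 26]
Insert 26: shifted 0 elements -> [-1, 9, 11, 26, 26]
Insert 26: shifted 0 elements -> [-1, 9, 11, 26, 26]


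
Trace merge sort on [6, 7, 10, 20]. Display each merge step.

Divide and conquer:
  Merge [6] + [7] -> [6, 7]
  Merge [10] + [20] -> [10, 20]
  Merge [6, 7] + [10, 20] -> [6, 7, 10, 20]


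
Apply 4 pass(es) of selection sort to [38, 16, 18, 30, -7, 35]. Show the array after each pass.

Pass 1: Select minimum -7 at index 4, swap -> [-7, 16, 18, 30, 38, 35]
Pass 2: Select minimum 16 at index 1, swap -> [-7, 16, 18, 30, 38, 35]
Pass 3: Select minimum 18 at index 2, swap -> [-7, 16, 18, 30, 38, 35]
Pass 4: Select minimum 30 at index 3, swap -> [-7, 16, 18, 30, 38, 35]


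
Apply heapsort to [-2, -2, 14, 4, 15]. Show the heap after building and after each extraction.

Build heap: [15, 4, 14, -2, -2]
Extract 15: [14, 4, -2, -2, 15]
Extract 14: [4, -2, -2, 14, 15]
Extract 4: [-2, -2, 4, 14, 15]
Extract -2: [-2, -2, 4, 14, 15]


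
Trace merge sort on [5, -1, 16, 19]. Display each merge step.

Divide and conquer:
  Merge [5] + [-1] -> [-1, 5]
  Merge [16] + [19] -> [16, 19]
  Merge [-1, 5] + [16, 19] -> [-1, 5, 16, 19]


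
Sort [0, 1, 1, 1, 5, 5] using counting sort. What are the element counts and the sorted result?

Count array: [1, 3, 0, 0, 0, 2]
(count[i] = number of elements equal to i)
Cumulative count: [1, 4, 4, 4, 4, 6]
Sorted: [0, 1, 1, 1, 5, 5]


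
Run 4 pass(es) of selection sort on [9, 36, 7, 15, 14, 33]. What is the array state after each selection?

Pass 1: Select minimum 7 at index 2, swap -> [7, 36, 9, 15, 14, 33]
Pass 2: Select minimum 9 at index 2, swap -> [7, 9, 36, 15, 14, 33]
Pass 3: Select minimum 14 at index 4, swap -> [7, 9, 14, 15, 36, 33]
Pass 4: Select minimum 15 at index 3, swap -> [7, 9, 14, 15, 36, 33]


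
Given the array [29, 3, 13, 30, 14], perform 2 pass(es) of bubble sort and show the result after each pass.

After pass 1: [3, 13, 29, 14, 30] (3 swaps)
After pass 2: [3, 13, 14, 29, 30] (1 swaps)
Total swaps: 4


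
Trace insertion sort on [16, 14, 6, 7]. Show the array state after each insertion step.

First element 16 is already 'sorted'
Insert 14: shifted 1 elements -> [14, 16, 6, 7]
Insert 6: shifted 2 elements -> [6, 14, 16, 7]
Insert 7: shifted 2 elements -> [6, 7, 14, 16]


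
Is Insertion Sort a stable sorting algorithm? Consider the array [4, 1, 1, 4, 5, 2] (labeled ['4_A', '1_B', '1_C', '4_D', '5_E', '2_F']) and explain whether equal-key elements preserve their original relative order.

Trace Insertion Sort on the labeled array (the key is the number; the letter only tracks identity):
  Insert 1_B at index 0: [1_B, 4_A, 1_C, 4_D, 5_E, 2_F]
  Insert 1_C at index 1: [1_B, 1_C, 4_A, 4_D, 5_E, 2_F]
  Insert 4_D at index 3: [1_B, 1_C, 4_A, 4_D, 5_E, 2_F]
  Insert 5_E at index 4: [1_B, 1_C, 4_A, 4_D, 5_E, 2_F]
  Insert 2_F at index 2: [1_B, 1_C, 2_F, 4_A, 4_D, 5_E]
Final order: [1_B, 1_C, 2_F, 4_A, 4_D, 5_E]
Equal keys:
  value 1: originally 1_B, 1_C; after sorting 1_B, 1_C -> order preserved
  value 4: originally 4_A, 4_D; after sorting 4_A, 4_D -> order preserved
All equal keys kept their original relative order. Insertion Sort is stable: elements are shifted only while they are strictly greater than the key, so a key is inserted after any equal elements already placed.
Answer: Stable


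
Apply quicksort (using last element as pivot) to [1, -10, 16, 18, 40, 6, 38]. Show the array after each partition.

Partition 1: pivot=38 at index 5 -> [1, -10, 16, 18, 6, 38, 40]
Partition 2: pivot=6 at index 2 -> [1, -10, 6, 18, 16, 38, 40]
Partition 3: pivot=-10 at index 0 -> [-10, 1, 6, 18, 16, 38, 40]
Partition 4: pivot=16 at index 3 -> [-10, 1, 6, 16, 18, 38, 40]


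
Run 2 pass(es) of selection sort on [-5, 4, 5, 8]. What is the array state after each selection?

Pass 1: Select minimum -5 at index 0, swap -> [-5, 4, 5, 8]
Pass 2: Select minimum 4 at index 1, swap -> [-5, 4, 5, 8]


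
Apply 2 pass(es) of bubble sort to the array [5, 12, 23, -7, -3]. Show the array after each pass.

After pass 1: [5, 12, -7, -3, 23] (2 swaps)
After pass 2: [5, -7, -3, 12, 23] (2 swaps)
Total swaps: 4


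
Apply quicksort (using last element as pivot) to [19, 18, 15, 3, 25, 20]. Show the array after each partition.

Partition 1: pivot=20 at index 4 -> [19, 18, 15, 3, 20, 25]
Partition 2: pivot=3 at index 0 -> [3, 18, 15, 19, 20, 25]
Partition 3: pivot=19 at index 3 -> [3, 18, 15, 19, 20, 25]
Partition 4: pivot=15 at index 1 -> [3, 15, 18, 19, 20, 25]


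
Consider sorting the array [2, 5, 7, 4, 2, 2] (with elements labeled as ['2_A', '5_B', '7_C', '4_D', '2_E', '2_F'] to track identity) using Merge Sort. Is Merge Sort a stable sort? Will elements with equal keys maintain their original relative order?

Trace Merge Sort on the labeled array (the key is the number; the letter only tracks identity):
  Merge [5_B] + [7_C] -> [5_B, 7_C]
  Merge [2_A] + [5_B, 7_C] -> [2_A, 5_B, 7_C]
  Merge [2_E] + [2_F] -> [2_E, 2_F]
  Merge [4_D] + [2_E, 2_F] -> [2_E, 2_F, 4_D]
  Merge [2_A, 5_B, 7_C] + [2_E, 2_F, 4_D] -> [2_A, 2_E, 2_F, 4_D, 5_B, 7_C]
Final order: [2_A, 2_E, 2_F, 4_D, 5_B, 7_C]
Equal keys:
  value 2: originally 2_A, 2_E, 2_F; after sorting 2_A, 2_E, 2_F -> order preserved
All equal keys kept their original relative order. Merge Sort is stable: when the heads of the two halves are equal the merge takes from the left half first.
Answer: Stable


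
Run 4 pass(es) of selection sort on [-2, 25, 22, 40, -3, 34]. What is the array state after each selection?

Pass 1: Select minimum -3 at index 4, swap -> [-3, 25, 22, 40, -2, 34]
Pass 2: Select minimum -2 at index 4, swap -> [-3, -2, 22, 40, 25, 34]
Pass 3: Select minimum 22 at index 2, swap -> [-3, -2, 22, 40, 25, 34]
Pass 4: Select minimum 25 at index 4, swap -> [-3, -2, 22, 25, 40, 34]


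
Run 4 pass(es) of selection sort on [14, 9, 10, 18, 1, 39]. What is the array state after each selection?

Pass 1: Select minimum 1 at index 4, swap -> [1, 9, 10, 18, 14, 39]
Pass 2: Select minimum 9 at index 1, swap -> [1, 9, 10, 18, 14, 39]
Pass 3: Select minimum 10 at index 2, swap -> [1, 9, 10, 18, 14, 39]
Pass 4: Select minimum 14 at index 4, swap -> [1, 9, 10, 14, 18, 39]


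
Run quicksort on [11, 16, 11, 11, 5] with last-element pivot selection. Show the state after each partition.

Partition 1: pivot=5 at index 0 -> [5, 16, 11, 11, 11]
Partition 2: pivot=11 at index 3 -> [5, 11, 11, 11, 16]
Partition 3: pivot=11 at index 2 -> [5, 11, 11, 11, 16]


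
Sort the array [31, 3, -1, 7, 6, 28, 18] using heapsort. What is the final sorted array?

Build heap: [31, 7, 28, 3, 6, -1, 18]
Extract 31: [28, 7, 18, 3, 6, -1, 31]
Extract 28: [18, 7, -1, 3, 6, 28, 31]
Extract 18: [7, 6, -1, 3, 18, 28, 31]
Extract 7: [6, 3, -1, 7, 18, 28, 31]
Extract 6: [3, -1, 6, 7, 18, 28, 31]
Extract 3: [-1, 3, 6, 7, 18, 28, 31]


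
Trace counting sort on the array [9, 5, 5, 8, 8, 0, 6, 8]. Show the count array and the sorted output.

Count array: [1, 0, 0, 0, 0, 2, 1, 0, 3, 1]
(count[i] = number of elements equal to i)
Cumulative count: [1, 1, 1, 1, 1, 3, 4, 4, 7, 8]
Sorted: [0, 5, 5, 6, 8, 8, 8, 9]


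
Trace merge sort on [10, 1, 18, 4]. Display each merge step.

Divide and conquer:
  Merge [10] + [1] -> [1, 10]
  Merge [18] + [4] -> [4, 18]
  Merge [1, 10] + [4, 18] -> [1, 4, 10, 18]


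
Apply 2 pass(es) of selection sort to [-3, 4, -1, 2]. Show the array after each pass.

Pass 1: Select minimum -3 at index 0, swap -> [-3, 4, -1, 2]
Pass 2: Select minimum -1 at index 2, swap -> [-3, -1, 4, 2]


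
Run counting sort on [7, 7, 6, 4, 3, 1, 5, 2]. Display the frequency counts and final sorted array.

Count array: [0, 1, 1, 1, 1, 1, 1, 2]
(count[i] = number of elements equal to i)
Cumulative count: [0, 1, 2, 3, 4, 5, 6, 8]
Sorted: [1, 2, 3, 4, 5, 6, 7, 7]


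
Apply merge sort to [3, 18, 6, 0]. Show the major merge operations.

Divide and conquer:
  Merge [3] + [18] -> [3, 18]
  Merge [6] + [0] -> [0, 6]
  Merge [3, 18] + [0, 6] -> [0, 3, 6, 18]


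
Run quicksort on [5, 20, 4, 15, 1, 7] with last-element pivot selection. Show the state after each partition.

Partition 1: pivot=7 at index 3 -> [5, 4, 1, 7, 20, 15]
Partition 2: pivot=1 at index 0 -> [1, 4, 5, 7, 20, 15]
Partition 3: pivot=5 at index 2 -> [1, 4, 5, 7, 20, 15]
Partition 4: pivot=15 at index 4 -> [1, 4, 5, 7, 15, 20]


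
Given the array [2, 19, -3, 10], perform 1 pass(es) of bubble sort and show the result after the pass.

After pass 1: [2, -3, 10, 19] (2 swaps)
Total swaps: 2


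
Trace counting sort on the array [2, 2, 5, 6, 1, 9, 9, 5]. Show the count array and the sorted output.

Count array: [0, 1, 2, 0, 0, 2, 1, 0, 0, 2]
(count[i] = number of elements equal to i)
Cumulative count: [0, 1, 3, 3, 3, 5, 6, 6, 6, 8]
Sorted: [1, 2, 2, 5, 5, 6, 9, 9]


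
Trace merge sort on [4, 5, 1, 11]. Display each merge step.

Divide and conquer:
  Merge [4] + [5] -> [4, 5]
  Merge [1] + [11] -> [1, 11]
  Merge [4, 5] + [1, 11] -> [1, 4, 5, 11]


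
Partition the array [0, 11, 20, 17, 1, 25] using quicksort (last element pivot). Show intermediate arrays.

Partition 1: pivot=25 at index 5 -> [0, 11, 20, 17, 1, 25]
Partition 2: pivot=1 at index 1 -> [0, 1, 20, 17, 11, 25]
Partition 3: pivot=11 at index 2 -> [0, 1, 11, 17, 20, 25]
Partition 4: pivot=20 at index 4 -> [0, 1, 11, 17, 20, 25]


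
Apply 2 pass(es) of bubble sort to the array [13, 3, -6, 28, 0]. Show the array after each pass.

After pass 1: [3, -6, 13, 0, 28] (3 swaps)
After pass 2: [-6, 3, 0, 13, 28] (2 swaps)
Total swaps: 5


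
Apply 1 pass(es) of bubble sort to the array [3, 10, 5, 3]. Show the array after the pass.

After pass 1: [3, 5, 3, 10] (2 swaps)
Total swaps: 2


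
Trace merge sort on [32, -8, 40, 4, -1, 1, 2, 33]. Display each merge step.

Divide and conquer:
  Merge [32] + [-8] -> [-8, 32]
  Merge [40] + [4] -> [4, 40]
  Merge [-8, 32] + [4, 40] -> [-8, 4, 32, 40]
  Merge [-1] + [1] -> [-1, 1]
  Merge [2] + [33] -> [2, 33]
  Merge [-1, 1] + [2, 33] -> [-1, 1, 2, 33]
  Merge [-8, 4, 32, 40] + [-1, 1, 2, 33] -> [-8, -1, 1, 2, 4, 32, 33, 40]


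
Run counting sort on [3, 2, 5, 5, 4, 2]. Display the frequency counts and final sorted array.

Count array: [0, 0, 2, 1, 1, 2]
(count[i] = number of elements equal to i)
Cumulative count: [0, 0, 2, 3, 4, 6]
Sorted: [2, 2, 3, 4, 5, 5]


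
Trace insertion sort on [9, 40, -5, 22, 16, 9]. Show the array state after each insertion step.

First element 9 is already 'sorted'
Insert 40: shifted 0 elements -> [9, 40, -5, 22, 16, 9]
Insert -5: shifted 2 elements -> [-5, 9, 40, 22, 16, 9]
Insert 22: shifted 1 elements -> [-5, 9, 22, 40, 16, 9]
Insert 16: shifted 2 elements -> [-5, 9, 16, 22, 40, 9]
Insert 9: shifted 3 elements -> [-5, 9, 9, 16, 22, 40]


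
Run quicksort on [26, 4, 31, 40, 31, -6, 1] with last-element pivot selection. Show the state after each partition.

Partition 1: pivot=1 at index 1 -> [-6, 1, 31, 40, 31, 26, 4]
Partition 2: pivot=4 at index 2 -> [-6, 1, 4, 40, 31, 26, 31]
Partition 3: pivot=31 at index 5 -> [-6, 1, 4, 31, 26, 31, 40]
Partition 4: pivot=26 at index 3 -> [-6, 1, 4, 26, 31, 31, 40]


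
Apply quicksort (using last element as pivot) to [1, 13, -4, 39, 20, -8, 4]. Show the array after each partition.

Partition 1: pivot=4 at index 3 -> [1, -4, -8, 4, 20, 13, 39]
Partition 2: pivot=-8 at index 0 -> [-8, -4, 1, 4, 20, 13, 39]
Partition 3: pivot=1 at index 2 -> [-8, -4, 1, 4, 20, 13, 39]
Partition 4: pivot=39 at index 6 -> [-8, -4, 1, 4, 20, 13, 39]
Partition 5: pivot=13 at index 4 -> [-8, -4, 1, 4, 13, 20, 39]


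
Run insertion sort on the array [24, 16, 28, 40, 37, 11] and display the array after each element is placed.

First element 24 is already 'sorted'
Insert 16: shifted 1 elements -> [16, 24, 28, 40, 37, 11]
Insert 28: shifted 0 elements -> [16, 24, 28, 40, 37, 11]
Insert 40: shifted 0 elements -> [16, 24, 28, 40, 37, 11]
Insert 37: shifted 1 elements -> [16, 24, 28, 37, 40, 11]
Insert 11: shifted 5 elements -> [11, 16, 24, 28, 37, 40]


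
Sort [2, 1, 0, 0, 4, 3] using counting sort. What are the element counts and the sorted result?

Count array: [2, 1, 1, 1, 1]
(count[i] = number of elements equal to i)
Cumulative count: [2, 3, 4, 5, 6]
Sorted: [0, 0, 1, 2, 3, 4]


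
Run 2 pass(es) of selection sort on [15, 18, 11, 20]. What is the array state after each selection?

Pass 1: Select minimum 11 at index 2, swap -> [11, 18, 15, 20]
Pass 2: Select minimum 15 at index 2, swap -> [11, 15, 18, 20]


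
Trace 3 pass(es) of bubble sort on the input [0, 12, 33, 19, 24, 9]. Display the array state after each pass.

After pass 1: [0, 12, 19, 24, 9, 33] (3 swaps)
After pass 2: [0, 12, 19, 9, 24, 33] (1 swaps)
After pass 3: [0, 12, 9, 19, 24, 33] (1 swaps)
Total swaps: 5


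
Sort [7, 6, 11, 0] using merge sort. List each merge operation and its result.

Divide and conquer:
  Merge [7] + [6] -> [6, 7]
  Merge [11] + [0] -> [0, 11]
  Merge [6, 7] + [0, 11] -> [0, 6, 7, 11]


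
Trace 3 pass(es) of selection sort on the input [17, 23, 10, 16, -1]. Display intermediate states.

Pass 1: Select minimum -1 at index 4, swap -> [-1, 23, 10, 16, 17]
Pass 2: Select minimum 10 at index 2, swap -> [-1, 10, 23, 16, 17]
Pass 3: Select minimum 16 at index 3, swap -> [-1, 10, 16, 23, 17]


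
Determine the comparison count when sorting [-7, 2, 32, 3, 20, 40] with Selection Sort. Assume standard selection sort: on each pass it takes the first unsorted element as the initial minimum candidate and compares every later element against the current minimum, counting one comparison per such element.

Pass 1: scan indices 1..5 for the minimum = 5 comparison(s); min is -7, place at index 0 -> [-7, 2, 32, 3, 20, 40]
Pass 2: scan indices 2..5 for the minimum = 4 comparison(s); min is 2, place at index 1 -> [-7, 2, 32, 3, 20, 40]
Pass 3: scan indices 3..5 for the minimum = 3 comparison(s); min is 3, place at index 2 -> [-7, 2, 3, 32, 20, 40]
Pass 4: scan indices 4..5 for the minimum = 2 comparison(s); min is 20, place at index 3 -> [-7, 2, 3, 20, 32, 40]
Pass 5: scan indices 5..5 for the minimum = 1 comparison(s); min is 32, place at index 4 -> [-7, 2, 3, 20, 32, 40]
Selection sort always scans the whole unsorted suffix, so the count is (n-1) + (n-2) + ... + 1 = n(n-1)/2 = 6*5/2 = 15 regardless of the input order.
Total comparisons: 5 + 4 + 3 + 2 + 1 = 15


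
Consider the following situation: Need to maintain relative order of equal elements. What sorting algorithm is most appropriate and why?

Best choice: Merge sort or Insertion sort
Reason: Both are stable; quicksort and heapsort are not stable


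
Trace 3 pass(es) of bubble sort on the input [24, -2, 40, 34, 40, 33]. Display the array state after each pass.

After pass 1: [-2, 24, 34, 40, 33, 40] (3 swaps)
After pass 2: [-2, 24, 34, 33, 40, 40] (1 swaps)
After pass 3: [-2, 24, 33, 34, 40, 40] (1 swaps)
Total swaps: 5


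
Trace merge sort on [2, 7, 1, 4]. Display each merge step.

Divide and conquer:
  Merge [2] + [7] -> [2, 7]
  Merge [1] + [4] -> [1, 4]
  Merge [2, 7] + [1, 4] -> [1, 2, 4, 7]


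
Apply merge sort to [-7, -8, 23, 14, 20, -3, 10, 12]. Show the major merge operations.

Divide and conquer:
  Merge [-7] + [-8] -> [-8, -7]
  Merge [23] + [14] -> [14, 23]
  Merge [-8, -7] + [14, 23] -> [-8, -7, 14, 23]
  Merge [20] + [-3] -> [-3, 20]
  Merge [10] + [12] -> [10, 12]
  Merge [-3, 20] + [10, 12] -> [-3, 10, 12, 20]
  Merge [-8, -7, 14, 23] + [-3, 10, 12, 20] -> [-8, -7, -3, 10, 12, 14, 20, 23]


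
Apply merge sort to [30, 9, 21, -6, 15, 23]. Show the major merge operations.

Divide and conquer:
  Merge [9] + [21] -> [9, 21]
  Merge [30] + [9, 21] -> [9, 21, 30]
  Merge [15] + [23] -> [15, 23]
  Merge [-6] + [15, 23] -> [-6, 15, 23]
  Merge [9, 21, 30] + [-6, 15, 23] -> [-6, 9, 15, 21, 23, 30]


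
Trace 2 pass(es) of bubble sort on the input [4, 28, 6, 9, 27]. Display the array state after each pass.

After pass 1: [4, 6, 9, 27, 28] (3 swaps)
After pass 2: [4, 6, 9, 27, 28] (0 swaps)
Total swaps: 3


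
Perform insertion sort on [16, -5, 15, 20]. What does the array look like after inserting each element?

First element 16 is already 'sorted'
Insert -5: shifted 1 elements -> [-5, 16, 15, 20]
Insert 15: shifted 1 elements -> [-5, 15, 16, 20]
Insert 20: shifted 0 elements -> [-5, 15, 16, 20]


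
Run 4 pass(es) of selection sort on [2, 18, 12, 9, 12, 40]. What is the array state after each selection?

Pass 1: Select minimum 2 at index 0, swap -> [2, 18, 12, 9, 12, 40]
Pass 2: Select minimum 9 at index 3, swap -> [2, 9, 12, 18, 12, 40]
Pass 3: Select minimum 12 at index 2, swap -> [2, 9, 12, 18, 12, 40]
Pass 4: Select minimum 12 at index 4, swap -> [2, 9, 12, 12, 18, 40]


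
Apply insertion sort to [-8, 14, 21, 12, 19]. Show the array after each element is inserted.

First element -8 is already 'sorted'
Insert 14: shifted 0 elements -> [-8, 14, 21, 12, 19]
Insert 21: shifted 0 elements -> [-8, 14, 21, 12, 19]
Insert 12: shifted 2 elements -> [-8, 12, 14, 21, 19]
Insert 19: shifted 1 elements -> [-8, 12, 14, 19, 21]


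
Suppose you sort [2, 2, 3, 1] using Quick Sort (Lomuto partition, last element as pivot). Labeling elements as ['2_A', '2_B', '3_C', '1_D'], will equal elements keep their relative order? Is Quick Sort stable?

Trace Quick Sort on the labeled array (the key is the number; the letter only tracks identity):
  Partition indices 0..3 around pivot 1_D -> [1_D, 2_B, 3_C, 2_A]
  Partition indices 1..3 around pivot 2_A -> [1_D, 2_B, 2_A, 3_C]
Final order: [1_D, 2_B, 2_A, 3_C]
Equal keys:
  value 2: originally 2_A, 2_B; after sorting 2_B, 2_A -> order changed
Equal keys were reordered, so Quick Sort is not stable: partition swaps elements across long distances and can reorder equal keys. (One such input is enough; an unstable sort may happen to preserve order on other inputs, but it gives no guarantee.)
Answer: Not stable


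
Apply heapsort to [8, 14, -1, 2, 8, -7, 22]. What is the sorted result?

Build heap: [22, 14, 8, 2, 8, -7, -1]
Extract 22: [14, 8, 8, 2, -1, -7, 22]
Extract 14: [8, 2, 8, -7, -1, 14, 22]
Extract 8: [8, 2, -1, -7, 8, 14, 22]
Extract 8: [2, -7, -1, 8, 8, 14, 22]
Extract 2: [-1, -7, 2, 8, 8, 14, 22]
Extract -1: [-7, -1, 2, 8, 8, 14, 22]


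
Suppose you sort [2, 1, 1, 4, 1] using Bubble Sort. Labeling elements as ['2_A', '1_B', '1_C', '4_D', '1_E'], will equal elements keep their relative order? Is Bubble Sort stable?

Trace Bubble Sort on the labeled array (the key is the number; the letter only tracks identity):
  After pass 1: [1_B, 1_C, 2_A, 1_E, 4_D]
  After pass 2: [1_B, 1_C, 1_E, 2_A, 4_D]
  After pass 3: [1_B, 1_C, 1_E, 2_A, 4_D] (no swaps, done)
Final order: [1_B, 1_C, 1_E, 2_A, 4_D]
Equal keys:
  value 1: originally 1_B, 1_C, 1_E; after sorting 1_B, 1_C, 1_E -> order preserved
All equal keys kept their original relative order. Bubble Sort is stable: it only swaps adjacent elements when the left one is strictly greater, so equal keys never move past each other.
Answer: Stable


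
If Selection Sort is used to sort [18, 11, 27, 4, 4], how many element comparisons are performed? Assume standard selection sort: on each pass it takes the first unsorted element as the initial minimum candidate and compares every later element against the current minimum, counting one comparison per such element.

Pass 1: scan indices 1..4 for the minimum = 4 comparison(s); min is 4, place at index 0 -> [4, 11, 27, 18, 4]
Pass 2: scan indices 2..4 for the minimum = 3 comparison(s); min is 4, place at index 1 -> [4, 4, 27, 18, 11]
Pass 3: scan indices 3..4 for the minimum = 2 comparison(s); min is 11, place at index 2 -> [4, 4, 11, 18, 27]
Pass 4: scan indices 4..4 for the minimum = 1 comparison(s); min is 18, place at index 3 -> [4, 4, 11, 18, 27]
Selection sort always scans the whole unsorted suffix, so the count is (n-1) + (n-2) + ... + 1 = n(n-1)/2 = 5*4/2 = 10 regardless of the input order.
Total comparisons: 4 + 3 + 2 + 1 = 10


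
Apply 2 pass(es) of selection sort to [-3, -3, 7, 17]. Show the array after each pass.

Pass 1: Select minimum -3 at index 0, swap -> [-3, -3, 7, 17]
Pass 2: Select minimum -3 at index 1, swap -> [-3, -3, 7, 17]


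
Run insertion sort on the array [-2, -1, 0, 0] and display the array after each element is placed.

First element -2 is already 'sorted'
Insert -1: shifted 0 elements -> [-2, -1, 0, 0]
Insert 0: shifted 0 elements -> [-2, -1, 0, 0]
Insert 0: shifted 0 elements -> [-2, -1, 0, 0]


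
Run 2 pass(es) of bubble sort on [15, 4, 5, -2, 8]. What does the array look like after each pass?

After pass 1: [4, 5, -2, 8, 15] (4 swaps)
After pass 2: [4, -2, 5, 8, 15] (1 swaps)
Total swaps: 5


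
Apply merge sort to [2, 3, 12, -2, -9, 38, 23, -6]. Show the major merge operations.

Divide and conquer:
  Merge [2] + [3] -> [2, 3]
  Merge [12] + [-2] -> [-2, 12]
  Merge [2, 3] + [-2, 12] -> [-2, 2, 3, 12]
  Merge [-9] + [38] -> [-9, 38]
  Merge [23] + [-6] -> [-6, 23]
  Merge [-9, 38] + [-6, 23] -> [-9, -6, 23, 38]
  Merge [-2, 2, 3, 12] + [-9, -6, 23, 38] -> [-9, -6, -2, 2, 3, 12, 23, 38]


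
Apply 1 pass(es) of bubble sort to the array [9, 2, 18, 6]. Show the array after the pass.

After pass 1: [2, 9, 6, 18] (2 swaps)
Total swaps: 2


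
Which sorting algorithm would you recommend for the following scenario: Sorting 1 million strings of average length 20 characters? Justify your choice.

Best choice: MSD radix sort or Mergesort
Reason: MSD radix sort is a non-comparison sort that buckets the strings by successive character positions, running in time proportional to the total number of characters examined rather than O(n log n) string comparisons; mergesort is a stable O(n log n)-comparison alternative that works for arbitrary variable-length keys


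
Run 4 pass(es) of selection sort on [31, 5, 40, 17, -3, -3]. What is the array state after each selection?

Pass 1: Select minimum -3 at index 4, swap -> [-3, 5, 40, 17, 31, -3]
Pass 2: Select minimum -3 at index 5, swap -> [-3, -3, 40, 17, 31, 5]
Pass 3: Select minimum 5 at index 5, swap -> [-3, -3, 5, 17, 31, 40]
Pass 4: Select minimum 17 at index 3, swap -> [-3, -3, 5, 17, 31, 40]


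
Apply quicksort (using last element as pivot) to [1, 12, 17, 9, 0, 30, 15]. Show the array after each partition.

Partition 1: pivot=15 at index 4 -> [1, 12, 9, 0, 15, 30, 17]
Partition 2: pivot=0 at index 0 -> [0, 12, 9, 1, 15, 30, 17]
Partition 3: pivot=1 at index 1 -> [0, 1, 9, 12, 15, 30, 17]
Partition 4: pivot=12 at index 3 -> [0, 1, 9, 12, 15, 30, 17]
Partition 5: pivot=17 at index 5 -> [0, 1, 9, 12, 15, 17, 30]


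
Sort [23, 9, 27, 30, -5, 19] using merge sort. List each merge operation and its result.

Divide and conquer:
  Merge [9] + [27] -> [9, 27]
  Merge [23] + [9, 27] -> [9, 23, 27]
  Merge [-5] + [19] -> [-5, 19]
  Merge [30] + [-5, 19] -> [-5, 19, 30]
  Merge [9, 23, 27] + [-5, 19, 30] -> [-5, 9, 19, 23, 27, 30]


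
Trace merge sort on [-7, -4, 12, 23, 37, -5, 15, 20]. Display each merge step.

Divide and conquer:
  Merge [-7] + [-4] -> [-7, -4]
  Merge [12] + [23] -> [12, 23]
  Merge [-7, -4] + [12, 23] -> [-7, -4, 12, 23]
  Merge [37] + [-5] -> [-5, 37]
  Merge [15] + [20] -> [15, 20]
  Merge [-5, 37] + [15, 20] -> [-5, 15, 20, 37]
  Merge [-7, -4, 12, 23] + [-5, 15, 20, 37] -> [-7, -5, -4, 12, 15, 20, 23, 37]


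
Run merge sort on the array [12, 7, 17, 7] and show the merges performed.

Divide and conquer:
  Merge [12] + [7] -> [7, 12]
  Merge [17] + [7] -> [7, 17]
  Merge [7, 12] + [7, 17] -> [7, 7, 12, 17]


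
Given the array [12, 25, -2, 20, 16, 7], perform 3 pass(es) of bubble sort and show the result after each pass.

After pass 1: [12, -2, 20, 16, 7, 25] (4 swaps)
After pass 2: [-2, 12, 16, 7, 20, 25] (3 swaps)
After pass 3: [-2, 12, 7, 16, 20, 25] (1 swaps)
Total swaps: 8


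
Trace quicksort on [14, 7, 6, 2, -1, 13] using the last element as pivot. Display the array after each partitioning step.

Partition 1: pivot=13 at index 4 -> [7, 6, 2, -1, 13, 14]
Partition 2: pivot=-1 at index 0 -> [-1, 6, 2, 7, 13, 14]
Partition 3: pivot=7 at index 3 -> [-1, 6, 2, 7, 13, 14]
Partition 4: pivot=2 at index 1 -> [-1, 2, 6, 7, 13, 14]


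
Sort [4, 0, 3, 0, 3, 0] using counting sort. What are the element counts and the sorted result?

Count array: [3, 0, 0, 2, 1]
(count[i] = number of elements equal to i)
Cumulative count: [3, 3, 3, 5, 6]
Sorted: [0, 0, 0, 3, 3, 4]


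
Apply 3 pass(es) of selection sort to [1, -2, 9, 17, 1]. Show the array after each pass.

Pass 1: Select minimum -2 at index 1, swap -> [-2, 1, 9, 17, 1]
Pass 2: Select minimum 1 at index 1, swap -> [-2, 1, 9, 17, 1]
Pass 3: Select minimum 1 at index 4, swap -> [-2, 1, 1, 17, 9]


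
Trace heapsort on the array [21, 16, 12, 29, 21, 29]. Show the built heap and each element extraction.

Build heap: [29, 21, 29, 16, 21, 12]
Extract 29: [29, 21, 12, 16, 21, 29]
Extract 29: [21, 21, 12, 16, 29, 29]
Extract 21: [21, 16, 12, 21, 29, 29]
Extract 21: [16, 12, 21, 21, 29, 29]
Extract 16: [12, 16, 21, 21, 29, 29]


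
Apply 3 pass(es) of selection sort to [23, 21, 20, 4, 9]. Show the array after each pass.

Pass 1: Select minimum 4 at index 3, swap -> [4, 21, 20, 23, 9]
Pass 2: Select minimum 9 at index 4, swap -> [4, 9, 20, 23, 21]
Pass 3: Select minimum 20 at index 2, swap -> [4, 9, 20, 23, 21]


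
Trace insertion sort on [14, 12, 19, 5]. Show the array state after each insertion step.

First element 14 is already 'sorted'
Insert 12: shifted 1 elements -> [12, 14, 19, 5]
Insert 19: shifted 0 elements -> [12, 14, 19, 5]
Insert 5: shifted 3 elements -> [5, 12, 14, 19]


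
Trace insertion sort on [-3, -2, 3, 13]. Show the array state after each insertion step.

First element -3 is already 'sorted'
Insert -2: shifted 0 elements -> [-3, -2, 3, 13]
Insert 3: shifted 0 elements -> [-3, -2, 3, 13]
Insert 13: shifted 0 elements -> [-3, -2, 3, 13]


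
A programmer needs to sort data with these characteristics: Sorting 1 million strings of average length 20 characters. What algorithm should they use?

Best choice: MSD radix sort or Mergesort
Reason: MSD radix sort is a non-comparison sort that buckets the strings by successive character positions, running in time proportional to the total number of characters examined rather than O(n log n) string comparisons; mergesort is a stable O(n log n)-comparison alternative that works for arbitrary variable-length keys
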